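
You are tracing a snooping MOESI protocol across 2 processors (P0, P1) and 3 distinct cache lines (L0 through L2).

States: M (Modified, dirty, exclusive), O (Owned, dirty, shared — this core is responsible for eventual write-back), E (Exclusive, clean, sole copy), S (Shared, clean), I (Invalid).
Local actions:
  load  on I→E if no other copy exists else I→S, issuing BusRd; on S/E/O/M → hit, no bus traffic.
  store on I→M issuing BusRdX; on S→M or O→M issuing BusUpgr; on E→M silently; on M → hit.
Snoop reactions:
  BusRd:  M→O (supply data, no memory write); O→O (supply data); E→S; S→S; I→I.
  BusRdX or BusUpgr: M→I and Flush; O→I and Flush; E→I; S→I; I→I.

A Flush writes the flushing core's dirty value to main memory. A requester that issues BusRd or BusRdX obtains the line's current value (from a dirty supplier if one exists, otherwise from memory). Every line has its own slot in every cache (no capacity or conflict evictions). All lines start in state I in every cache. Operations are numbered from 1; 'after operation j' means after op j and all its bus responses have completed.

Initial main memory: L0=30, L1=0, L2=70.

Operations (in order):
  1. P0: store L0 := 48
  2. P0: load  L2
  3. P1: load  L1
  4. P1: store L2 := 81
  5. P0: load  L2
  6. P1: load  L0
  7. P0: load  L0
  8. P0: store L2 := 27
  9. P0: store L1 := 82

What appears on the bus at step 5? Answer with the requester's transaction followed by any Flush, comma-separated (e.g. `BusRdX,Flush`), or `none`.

bus = BusRd

  op1 P0: store L0 := 48 → M/I on L0; bus BusRdX; mem=30
  op2 P0: load  L2 → E/I on L2; bus BusRd; mem=70
  op3 P1: load  L1 → I/E on L1; bus BusRd; mem=0
  op4 P1: store L2 := 81 → I/M on L2; bus BusRdX; mem=70
  op5 P0: load  L2 → S/O on L2; bus BusRd; mem=70
  op6 P1: load  L0 → O/S on L0; bus BusRd; mem=30
  op7 P0: load  L0 → O/S on L0; bus (none); mem=30
  op8 P0: store L2 := 27 → M/I on L2; bus BusUpgr Flush; mem=81
  op9 P0: store L1 := 82 → M/I on L1; bus BusRdX; mem=0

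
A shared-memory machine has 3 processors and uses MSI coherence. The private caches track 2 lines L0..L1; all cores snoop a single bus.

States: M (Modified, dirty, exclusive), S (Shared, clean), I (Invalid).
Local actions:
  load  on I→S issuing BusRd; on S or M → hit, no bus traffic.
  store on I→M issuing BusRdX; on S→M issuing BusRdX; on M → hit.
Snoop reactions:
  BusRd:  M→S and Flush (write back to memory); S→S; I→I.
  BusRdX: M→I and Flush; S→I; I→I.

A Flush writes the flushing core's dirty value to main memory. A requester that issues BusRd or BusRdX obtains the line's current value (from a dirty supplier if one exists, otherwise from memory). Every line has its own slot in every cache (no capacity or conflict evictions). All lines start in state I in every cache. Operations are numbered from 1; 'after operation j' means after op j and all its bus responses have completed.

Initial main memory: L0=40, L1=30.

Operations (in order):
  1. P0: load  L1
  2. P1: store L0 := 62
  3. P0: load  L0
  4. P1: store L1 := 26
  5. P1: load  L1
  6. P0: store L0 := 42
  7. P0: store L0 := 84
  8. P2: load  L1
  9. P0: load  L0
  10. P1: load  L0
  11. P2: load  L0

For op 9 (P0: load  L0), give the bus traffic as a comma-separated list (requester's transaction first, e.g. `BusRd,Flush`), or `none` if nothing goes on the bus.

1. P0: load  L1  bus=[BusRd]  L1: P0=S P1=I P2=I  mem[L1]=30
2. P1: store L0 := 62  bus=[BusRdX]  L0: P0=I P1=M P2=I  mem[L0]=40
3. P0: load  L0  bus=[BusRd,Flush]  L0: P0=S P1=S P2=I  mem[L0]=62
4. P1: store L1 := 26  bus=[BusRdX]  L1: P0=I P1=M P2=I  mem[L1]=30
5. P1: load  L1  bus=[-]  L1: P0=I P1=M P2=I  mem[L1]=30
6. P0: store L0 := 42  bus=[BusRdX]  L0: P0=M P1=I P2=I  mem[L0]=62
7. P0: store L0 := 84  bus=[-]  L0: P0=M P1=I P2=I  mem[L0]=62
8. P2: load  L1  bus=[BusRd,Flush]  L1: P0=I P1=S P2=S  mem[L1]=26
9. P0: load  L0  bus=[-]  L0: P0=M P1=I P2=I  mem[L0]=62
10. P1: load  L0  bus=[BusRd,Flush]  L0: P0=S P1=S P2=I  mem[L0]=84
11. P2: load  L0  bus=[BusRd]  L0: P0=S P1=S P2=S  mem[L0]=84

bus = none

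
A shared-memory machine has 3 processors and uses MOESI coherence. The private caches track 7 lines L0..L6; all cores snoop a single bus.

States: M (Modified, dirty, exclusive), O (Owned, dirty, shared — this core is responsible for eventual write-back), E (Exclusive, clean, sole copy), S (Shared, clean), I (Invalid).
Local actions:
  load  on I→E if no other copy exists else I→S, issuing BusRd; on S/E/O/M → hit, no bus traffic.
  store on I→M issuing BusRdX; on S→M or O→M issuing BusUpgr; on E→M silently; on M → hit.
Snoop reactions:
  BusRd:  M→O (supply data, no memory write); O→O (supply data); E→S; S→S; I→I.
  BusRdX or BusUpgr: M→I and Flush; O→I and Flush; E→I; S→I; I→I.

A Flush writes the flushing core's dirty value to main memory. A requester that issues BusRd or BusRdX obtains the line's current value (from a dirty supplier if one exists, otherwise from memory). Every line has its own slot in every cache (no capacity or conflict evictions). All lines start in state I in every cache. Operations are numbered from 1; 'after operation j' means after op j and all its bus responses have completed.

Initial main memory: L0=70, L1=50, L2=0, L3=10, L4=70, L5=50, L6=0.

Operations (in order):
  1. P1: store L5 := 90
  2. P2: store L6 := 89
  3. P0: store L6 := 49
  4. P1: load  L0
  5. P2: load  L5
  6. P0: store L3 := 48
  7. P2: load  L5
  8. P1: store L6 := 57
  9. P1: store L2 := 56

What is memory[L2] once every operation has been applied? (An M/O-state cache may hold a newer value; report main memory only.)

memory[L2] = 0

[1] P1: store L5 := 90 | P0:I, P1:M(90), P2:I | bus: BusRdX
[2] P2: store L6 := 89 | P0:I, P1:I, P2:M(89) | bus: BusRdX
[3] P0: store L6 := 49 | P0:M(49), P1:I, P2:I | bus: BusRdX,Flush
[4] P1: load  L0 | P0:I, P1:E(70), P2:I | bus: BusRd
[5] P2: load  L5 | P0:I, P1:O(90), P2:S(90) | bus: BusRd
[6] P0: store L3 := 48 | P0:M(48), P1:I, P2:I | bus: BusRdX
[7] P2: load  L5 | P0:I, P1:O(90), P2:S(90) | bus: none
[8] P1: store L6 := 57 | P0:I, P1:M(57), P2:I | bus: BusRdX,Flush
[9] P1: store L2 := 56 | P0:I, P1:M(56), P2:I | bus: BusRdX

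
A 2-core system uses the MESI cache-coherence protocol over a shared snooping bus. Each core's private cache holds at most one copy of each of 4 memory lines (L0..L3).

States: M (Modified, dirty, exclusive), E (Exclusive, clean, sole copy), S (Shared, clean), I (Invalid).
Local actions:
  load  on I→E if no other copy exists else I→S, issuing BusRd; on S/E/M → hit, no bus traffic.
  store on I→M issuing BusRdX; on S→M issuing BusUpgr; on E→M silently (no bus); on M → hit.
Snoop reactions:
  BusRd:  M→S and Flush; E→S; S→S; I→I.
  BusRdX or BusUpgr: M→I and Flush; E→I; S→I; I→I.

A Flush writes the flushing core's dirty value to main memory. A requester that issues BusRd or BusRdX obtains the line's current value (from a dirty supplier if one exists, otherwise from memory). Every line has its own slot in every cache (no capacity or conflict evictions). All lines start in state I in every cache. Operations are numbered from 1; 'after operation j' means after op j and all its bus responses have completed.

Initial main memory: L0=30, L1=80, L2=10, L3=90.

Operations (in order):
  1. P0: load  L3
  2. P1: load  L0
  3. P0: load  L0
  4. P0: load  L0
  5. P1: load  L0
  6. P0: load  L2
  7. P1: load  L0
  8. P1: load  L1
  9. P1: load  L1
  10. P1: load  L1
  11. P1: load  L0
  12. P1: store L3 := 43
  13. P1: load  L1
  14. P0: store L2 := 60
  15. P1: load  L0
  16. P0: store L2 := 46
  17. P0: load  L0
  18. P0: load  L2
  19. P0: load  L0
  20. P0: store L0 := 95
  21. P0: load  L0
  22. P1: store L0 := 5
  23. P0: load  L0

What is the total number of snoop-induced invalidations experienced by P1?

step 1: P0: load  L3  ⟶  EI  (L3)  txn=BusRd  M[L3]=90
step 2: P1: load  L0  ⟶  IE  (L0)  txn=BusRd  M[L0]=30
step 3: P0: load  L0  ⟶  SS  (L0)  txn=BusRd  M[L0]=30
step 4: P0: load  L0  ⟶  SS  (L0)  txn=∅  M[L0]=30
step 5: P1: load  L0  ⟶  SS  (L0)  txn=∅  M[L0]=30
step 6: P0: load  L2  ⟶  EI  (L2)  txn=BusRd  M[L2]=10
step 7: P1: load  L0  ⟶  SS  (L0)  txn=∅  M[L0]=30
step 8: P1: load  L1  ⟶  IE  (L1)  txn=BusRd  M[L1]=80
step 9: P1: load  L1  ⟶  IE  (L1)  txn=∅  M[L1]=80
step 10: P1: load  L1  ⟶  IE  (L1)  txn=∅  M[L1]=80
step 11: P1: load  L0  ⟶  SS  (L0)  txn=∅  M[L0]=30
step 12: P1: store L3 := 43  ⟶  IM  (L3)  txn=BusRdX  M[L3]=90
step 13: P1: load  L1  ⟶  IE  (L1)  txn=∅  M[L1]=80
step 14: P0: store L2 := 60  ⟶  MI  (L2)  txn=∅  M[L2]=10
step 15: P1: load  L0  ⟶  SS  (L0)  txn=∅  M[L0]=30
step 16: P0: store L2 := 46  ⟶  MI  (L2)  txn=∅  M[L2]=10
step 17: P0: load  L0  ⟶  SS  (L0)  txn=∅  M[L0]=30
step 18: P0: load  L2  ⟶  MI  (L2)  txn=∅  M[L2]=10
step 19: P0: load  L0  ⟶  SS  (L0)  txn=∅  M[L0]=30
step 20: P0: store L0 := 95  ⟶  MI  (L0)  txn=BusUpgr  M[L0]=30
step 21: P0: load  L0  ⟶  MI  (L0)  txn=∅  M[L0]=30
step 22: P1: store L0 := 5  ⟶  IM  (L0)  txn=BusRdX+Flush  M[L0]=95
step 23: P0: load  L0  ⟶  SS  (L0)  txn=BusRd+Flush  M[L0]=5

invalidations = 1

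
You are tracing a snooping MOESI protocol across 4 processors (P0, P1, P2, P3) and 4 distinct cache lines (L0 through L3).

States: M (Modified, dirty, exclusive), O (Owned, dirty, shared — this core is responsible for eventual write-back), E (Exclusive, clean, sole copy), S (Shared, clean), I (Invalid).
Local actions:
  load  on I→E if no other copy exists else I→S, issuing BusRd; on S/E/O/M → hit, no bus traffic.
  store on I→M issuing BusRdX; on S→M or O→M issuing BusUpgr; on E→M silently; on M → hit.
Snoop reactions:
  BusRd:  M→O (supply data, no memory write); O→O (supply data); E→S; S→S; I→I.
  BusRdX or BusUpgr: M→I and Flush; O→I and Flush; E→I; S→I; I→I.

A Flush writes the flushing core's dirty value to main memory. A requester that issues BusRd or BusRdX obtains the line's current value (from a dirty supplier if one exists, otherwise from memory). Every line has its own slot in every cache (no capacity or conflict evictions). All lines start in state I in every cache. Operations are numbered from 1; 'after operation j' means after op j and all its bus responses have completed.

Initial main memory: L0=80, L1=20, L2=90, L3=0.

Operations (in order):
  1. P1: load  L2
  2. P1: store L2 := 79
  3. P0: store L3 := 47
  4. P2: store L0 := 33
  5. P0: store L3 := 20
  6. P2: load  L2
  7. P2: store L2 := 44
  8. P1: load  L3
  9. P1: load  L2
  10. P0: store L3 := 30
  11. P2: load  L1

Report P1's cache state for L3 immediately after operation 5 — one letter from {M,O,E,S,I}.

step 1: P1: load  L2  ⟶  IEII  (L2)  txn=BusRd  M[L2]=90
step 2: P1: store L2 := 79  ⟶  IMII  (L2)  txn=∅  M[L2]=90
step 3: P0: store L3 := 47  ⟶  MIII  (L3)  txn=BusRdX  M[L3]=0
step 4: P2: store L0 := 33  ⟶  IIMI  (L0)  txn=BusRdX  M[L0]=80
step 5: P0: store L3 := 20  ⟶  MIII  (L3)  txn=∅  M[L3]=0
step 6: P2: load  L2  ⟶  IOSI  (L2)  txn=BusRd  M[L2]=90
step 7: P2: store L2 := 44  ⟶  IIMI  (L2)  txn=BusUpgr+Flush  M[L2]=79
step 8: P1: load  L3  ⟶  OSII  (L3)  txn=BusRd  M[L3]=0
step 9: P1: load  L2  ⟶  ISOI  (L2)  txn=BusRd  M[L2]=79
step 10: P0: store L3 := 30  ⟶  MIII  (L3)  txn=BusUpgr  M[L3]=0
step 11: P2: load  L1  ⟶  IIEI  (L1)  txn=BusRd  M[L1]=20

state = I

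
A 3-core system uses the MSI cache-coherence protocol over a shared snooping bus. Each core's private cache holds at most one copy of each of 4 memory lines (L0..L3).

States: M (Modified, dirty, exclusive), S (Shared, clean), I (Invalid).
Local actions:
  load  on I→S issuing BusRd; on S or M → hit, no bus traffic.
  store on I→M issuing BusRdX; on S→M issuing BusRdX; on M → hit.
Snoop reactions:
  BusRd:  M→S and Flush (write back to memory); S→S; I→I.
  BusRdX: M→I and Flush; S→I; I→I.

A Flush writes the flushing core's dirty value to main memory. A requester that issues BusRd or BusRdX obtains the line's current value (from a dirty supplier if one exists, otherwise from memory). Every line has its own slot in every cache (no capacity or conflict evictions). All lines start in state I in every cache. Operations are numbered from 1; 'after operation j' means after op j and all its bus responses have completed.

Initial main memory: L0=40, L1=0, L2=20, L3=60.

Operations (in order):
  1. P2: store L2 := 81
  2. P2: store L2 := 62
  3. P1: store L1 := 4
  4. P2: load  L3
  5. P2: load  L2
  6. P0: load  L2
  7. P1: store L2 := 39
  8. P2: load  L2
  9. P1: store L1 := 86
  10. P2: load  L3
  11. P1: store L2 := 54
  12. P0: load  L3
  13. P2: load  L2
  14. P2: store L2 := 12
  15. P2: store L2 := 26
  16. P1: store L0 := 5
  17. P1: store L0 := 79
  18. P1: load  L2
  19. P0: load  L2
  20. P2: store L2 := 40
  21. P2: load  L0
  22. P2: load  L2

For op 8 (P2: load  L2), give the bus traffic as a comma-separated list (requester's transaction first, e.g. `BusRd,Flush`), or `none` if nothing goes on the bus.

step 1: P2: store L2 := 81  ⟶  IIM  (L2)  txn=BusRdX  M[L2]=20
step 2: P2: store L2 := 62  ⟶  IIM  (L2)  txn=∅  M[L2]=20
step 3: P1: store L1 := 4  ⟶  IMI  (L1)  txn=BusRdX  M[L1]=0
step 4: P2: load  L3  ⟶  IIS  (L3)  txn=BusRd  M[L3]=60
step 5: P2: load  L2  ⟶  IIM  (L2)  txn=∅  M[L2]=20
step 6: P0: load  L2  ⟶  SIS  (L2)  txn=BusRd+Flush  M[L2]=62
step 7: P1: store L2 := 39  ⟶  IMI  (L2)  txn=BusRdX  M[L2]=62
step 8: P2: load  L2  ⟶  ISS  (L2)  txn=BusRd+Flush  M[L2]=39
step 9: P1: store L1 := 86  ⟶  IMI  (L1)  txn=∅  M[L1]=0
step 10: P2: load  L3  ⟶  IIS  (L3)  txn=∅  M[L3]=60
step 11: P1: store L2 := 54  ⟶  IMI  (L2)  txn=BusRdX  M[L2]=39
step 12: P0: load  L3  ⟶  SIS  (L3)  txn=BusRd  M[L3]=60
step 13: P2: load  L2  ⟶  ISS  (L2)  txn=BusRd+Flush  M[L2]=54
step 14: P2: store L2 := 12  ⟶  IIM  (L2)  txn=BusRdX  M[L2]=54
step 15: P2: store L2 := 26  ⟶  IIM  (L2)  txn=∅  M[L2]=54
step 16: P1: store L0 := 5  ⟶  IMI  (L0)  txn=BusRdX  M[L0]=40
step 17: P1: store L0 := 79  ⟶  IMI  (L0)  txn=∅  M[L0]=40
step 18: P1: load  L2  ⟶  ISS  (L2)  txn=BusRd+Flush  M[L2]=26
step 19: P0: load  L2  ⟶  SSS  (L2)  txn=BusRd  M[L2]=26
step 20: P2: store L2 := 40  ⟶  IIM  (L2)  txn=BusRdX  M[L2]=26
step 21: P2: load  L0  ⟶  ISS  (L0)  txn=BusRd+Flush  M[L0]=79
step 22: P2: load  L2  ⟶  IIM  (L2)  txn=∅  M[L2]=26

bus = BusRd,Flush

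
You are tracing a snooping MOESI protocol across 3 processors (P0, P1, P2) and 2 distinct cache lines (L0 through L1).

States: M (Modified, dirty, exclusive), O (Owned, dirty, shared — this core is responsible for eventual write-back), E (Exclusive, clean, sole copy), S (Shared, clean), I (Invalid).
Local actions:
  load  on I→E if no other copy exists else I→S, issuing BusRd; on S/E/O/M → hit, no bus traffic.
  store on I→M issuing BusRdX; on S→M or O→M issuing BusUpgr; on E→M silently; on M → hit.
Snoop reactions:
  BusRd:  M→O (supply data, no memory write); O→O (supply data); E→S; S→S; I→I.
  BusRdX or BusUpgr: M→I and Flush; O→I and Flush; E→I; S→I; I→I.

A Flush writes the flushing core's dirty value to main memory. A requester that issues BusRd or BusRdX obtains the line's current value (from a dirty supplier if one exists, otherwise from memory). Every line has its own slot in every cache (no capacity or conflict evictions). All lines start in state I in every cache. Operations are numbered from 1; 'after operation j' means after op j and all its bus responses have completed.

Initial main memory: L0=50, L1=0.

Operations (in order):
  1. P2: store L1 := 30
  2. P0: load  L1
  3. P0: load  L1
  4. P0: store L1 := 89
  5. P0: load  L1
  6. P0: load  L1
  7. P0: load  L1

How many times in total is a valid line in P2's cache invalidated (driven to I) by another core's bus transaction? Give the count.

1. P2: store L1 := 30  bus=[BusRdX]  L1: P0=I P1=I P2=M  mem[L1]=0
2. P0: load  L1  bus=[BusRd]  L1: P0=S P1=I P2=O  mem[L1]=0
3. P0: load  L1  bus=[-]  L1: P0=S P1=I P2=O  mem[L1]=0
4. P0: store L1 := 89  bus=[BusUpgr,Flush]  L1: P0=M P1=I P2=I  mem[L1]=30
5. P0: load  L1  bus=[-]  L1: P0=M P1=I P2=I  mem[L1]=30
6. P0: load  L1  bus=[-]  L1: P0=M P1=I P2=I  mem[L1]=30
7. P0: load  L1  bus=[-]  L1: P0=M P1=I P2=I  mem[L1]=30

invalidations = 1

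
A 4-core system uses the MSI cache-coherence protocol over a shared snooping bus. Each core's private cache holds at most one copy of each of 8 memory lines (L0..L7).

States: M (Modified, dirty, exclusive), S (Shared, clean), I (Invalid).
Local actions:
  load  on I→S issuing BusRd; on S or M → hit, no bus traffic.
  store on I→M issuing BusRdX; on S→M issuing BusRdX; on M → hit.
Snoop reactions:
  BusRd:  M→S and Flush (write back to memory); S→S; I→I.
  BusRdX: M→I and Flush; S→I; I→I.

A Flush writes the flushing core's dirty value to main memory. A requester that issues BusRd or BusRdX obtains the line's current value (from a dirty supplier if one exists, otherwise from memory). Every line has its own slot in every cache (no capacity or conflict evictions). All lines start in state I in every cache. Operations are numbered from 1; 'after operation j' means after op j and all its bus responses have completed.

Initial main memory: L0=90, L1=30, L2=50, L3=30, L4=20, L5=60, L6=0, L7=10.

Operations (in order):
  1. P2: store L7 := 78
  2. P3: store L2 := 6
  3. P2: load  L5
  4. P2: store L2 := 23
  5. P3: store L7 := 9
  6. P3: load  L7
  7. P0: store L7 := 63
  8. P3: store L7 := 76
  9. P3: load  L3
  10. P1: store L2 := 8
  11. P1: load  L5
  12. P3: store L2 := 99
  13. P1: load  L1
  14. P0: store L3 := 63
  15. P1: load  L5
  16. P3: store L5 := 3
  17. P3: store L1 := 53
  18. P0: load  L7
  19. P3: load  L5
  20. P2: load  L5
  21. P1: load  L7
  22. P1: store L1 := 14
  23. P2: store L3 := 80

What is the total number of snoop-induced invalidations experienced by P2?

1. P2: store L7 := 78  bus=[BusRdX]  L7: P0=I P1=I P2=M P3=I  mem[L7]=10
2. P3: store L2 := 6  bus=[BusRdX]  L2: P0=I P1=I P2=I P3=M  mem[L2]=50
3. P2: load  L5  bus=[BusRd]  L5: P0=I P1=I P2=S P3=I  mem[L5]=60
4. P2: store L2 := 23  bus=[BusRdX,Flush]  L2: P0=I P1=I P2=M P3=I  mem[L2]=6
5. P3: store L7 := 9  bus=[BusRdX,Flush]  L7: P0=I P1=I P2=I P3=M  mem[L7]=78
6. P3: load  L7  bus=[-]  L7: P0=I P1=I P2=I P3=M  mem[L7]=78
7. P0: store L7 := 63  bus=[BusRdX,Flush]  L7: P0=M P1=I P2=I P3=I  mem[L7]=9
8. P3: store L7 := 76  bus=[BusRdX,Flush]  L7: P0=I P1=I P2=I P3=M  mem[L7]=63
9. P3: load  L3  bus=[BusRd]  L3: P0=I P1=I P2=I P3=S  mem[L3]=30
10. P1: store L2 := 8  bus=[BusRdX,Flush]  L2: P0=I P1=M P2=I P3=I  mem[L2]=23
11. P1: load  L5  bus=[BusRd]  L5: P0=I P1=S P2=S P3=I  mem[L5]=60
12. P3: store L2 := 99  bus=[BusRdX,Flush]  L2: P0=I P1=I P2=I P3=M  mem[L2]=8
13. P1: load  L1  bus=[BusRd]  L1: P0=I P1=S P2=I P3=I  mem[L1]=30
14. P0: store L3 := 63  bus=[BusRdX]  L3: P0=M P1=I P2=I P3=I  mem[L3]=30
15. P1: load  L5  bus=[-]  L5: P0=I P1=S P2=S P3=I  mem[L5]=60
16. P3: store L5 := 3  bus=[BusRdX]  L5: P0=I P1=I P2=I P3=M  mem[L5]=60
17. P3: store L1 := 53  bus=[BusRdX]  L1: P0=I P1=I P2=I P3=M  mem[L1]=30
18. P0: load  L7  bus=[BusRd,Flush]  L7: P0=S P1=I P2=I P3=S  mem[L7]=76
19. P3: load  L5  bus=[-]  L5: P0=I P1=I P2=I P3=M  mem[L5]=60
20. P2: load  L5  bus=[BusRd,Flush]  L5: P0=I P1=I P2=S P3=S  mem[L5]=3
21. P1: load  L7  bus=[BusRd]  L7: P0=S P1=S P2=I P3=S  mem[L7]=76
22. P1: store L1 := 14  bus=[BusRdX,Flush]  L1: P0=I P1=M P2=I P3=I  mem[L1]=53
23. P2: store L3 := 80  bus=[BusRdX,Flush]  L3: P0=I P1=I P2=M P3=I  mem[L3]=63

invalidations = 3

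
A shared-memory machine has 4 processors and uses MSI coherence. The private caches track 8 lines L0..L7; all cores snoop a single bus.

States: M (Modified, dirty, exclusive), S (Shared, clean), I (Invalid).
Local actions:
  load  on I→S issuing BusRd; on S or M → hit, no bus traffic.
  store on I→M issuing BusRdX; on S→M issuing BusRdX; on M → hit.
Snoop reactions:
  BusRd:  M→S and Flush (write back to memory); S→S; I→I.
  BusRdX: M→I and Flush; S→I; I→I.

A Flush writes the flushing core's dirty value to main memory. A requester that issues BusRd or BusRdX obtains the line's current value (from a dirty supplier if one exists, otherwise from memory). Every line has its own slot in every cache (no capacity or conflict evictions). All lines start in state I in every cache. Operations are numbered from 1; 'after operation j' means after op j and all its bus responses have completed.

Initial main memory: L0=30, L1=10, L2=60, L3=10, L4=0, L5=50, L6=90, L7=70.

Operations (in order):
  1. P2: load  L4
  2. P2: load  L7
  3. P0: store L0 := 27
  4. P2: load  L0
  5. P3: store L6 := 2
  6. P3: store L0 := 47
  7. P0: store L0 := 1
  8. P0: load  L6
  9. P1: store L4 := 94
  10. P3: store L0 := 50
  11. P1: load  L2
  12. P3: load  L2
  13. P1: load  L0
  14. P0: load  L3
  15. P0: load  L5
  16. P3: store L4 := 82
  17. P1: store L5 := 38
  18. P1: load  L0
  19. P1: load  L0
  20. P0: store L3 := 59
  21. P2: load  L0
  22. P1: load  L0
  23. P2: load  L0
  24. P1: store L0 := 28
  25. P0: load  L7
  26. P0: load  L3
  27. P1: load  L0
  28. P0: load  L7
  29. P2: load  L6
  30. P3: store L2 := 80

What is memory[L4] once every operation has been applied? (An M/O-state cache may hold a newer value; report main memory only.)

memory[L4] = 94

step 1: P2: load  L4  ⟶  IISI  (L4)  txn=BusRd  M[L4]=0
step 2: P2: load  L7  ⟶  IISI  (L7)  txn=BusRd  M[L7]=70
step 3: P0: store L0 := 27  ⟶  MIII  (L0)  txn=BusRdX  M[L0]=30
step 4: P2: load  L0  ⟶  SISI  (L0)  txn=BusRd+Flush  M[L0]=27
step 5: P3: store L6 := 2  ⟶  IIIM  (L6)  txn=BusRdX  M[L6]=90
step 6: P3: store L0 := 47  ⟶  IIIM  (L0)  txn=BusRdX  M[L0]=27
step 7: P0: store L0 := 1  ⟶  MIII  (L0)  txn=BusRdX+Flush  M[L0]=47
step 8: P0: load  L6  ⟶  SIIS  (L6)  txn=BusRd+Flush  M[L6]=2
step 9: P1: store L4 := 94  ⟶  IMII  (L4)  txn=BusRdX  M[L4]=0
step 10: P3: store L0 := 50  ⟶  IIIM  (L0)  txn=BusRdX+Flush  M[L0]=1
step 11: P1: load  L2  ⟶  ISII  (L2)  txn=BusRd  M[L2]=60
step 12: P3: load  L2  ⟶  ISIS  (L2)  txn=BusRd  M[L2]=60
step 13: P1: load  L0  ⟶  ISIS  (L0)  txn=BusRd+Flush  M[L0]=50
step 14: P0: load  L3  ⟶  SIII  (L3)  txn=BusRd  M[L3]=10
step 15: P0: load  L5  ⟶  SIII  (L5)  txn=BusRd  M[L5]=50
step 16: P3: store L4 := 82  ⟶  IIIM  (L4)  txn=BusRdX+Flush  M[L4]=94
step 17: P1: store L5 := 38  ⟶  IMII  (L5)  txn=BusRdX  M[L5]=50
step 18: P1: load  L0  ⟶  ISIS  (L0)  txn=∅  M[L0]=50
step 19: P1: load  L0  ⟶  ISIS  (L0)  txn=∅  M[L0]=50
step 20: P0: store L3 := 59  ⟶  MIII  (L3)  txn=BusRdX  M[L3]=10
step 21: P2: load  L0  ⟶  ISSS  (L0)  txn=BusRd  M[L0]=50
step 22: P1: load  L0  ⟶  ISSS  (L0)  txn=∅  M[L0]=50
step 23: P2: load  L0  ⟶  ISSS  (L0)  txn=∅  M[L0]=50
step 24: P1: store L0 := 28  ⟶  IMII  (L0)  txn=BusRdX  M[L0]=50
step 25: P0: load  L7  ⟶  SISI  (L7)  txn=BusRd  M[L7]=70
step 26: P0: load  L3  ⟶  MIII  (L3)  txn=∅  M[L3]=10
step 27: P1: load  L0  ⟶  IMII  (L0)  txn=∅  M[L0]=50
step 28: P0: load  L7  ⟶  SISI  (L7)  txn=∅  M[L7]=70
step 29: P2: load  L6  ⟶  SISS  (L6)  txn=BusRd  M[L6]=2
step 30: P3: store L2 := 80  ⟶  IIIM  (L2)  txn=BusRdX  M[L2]=60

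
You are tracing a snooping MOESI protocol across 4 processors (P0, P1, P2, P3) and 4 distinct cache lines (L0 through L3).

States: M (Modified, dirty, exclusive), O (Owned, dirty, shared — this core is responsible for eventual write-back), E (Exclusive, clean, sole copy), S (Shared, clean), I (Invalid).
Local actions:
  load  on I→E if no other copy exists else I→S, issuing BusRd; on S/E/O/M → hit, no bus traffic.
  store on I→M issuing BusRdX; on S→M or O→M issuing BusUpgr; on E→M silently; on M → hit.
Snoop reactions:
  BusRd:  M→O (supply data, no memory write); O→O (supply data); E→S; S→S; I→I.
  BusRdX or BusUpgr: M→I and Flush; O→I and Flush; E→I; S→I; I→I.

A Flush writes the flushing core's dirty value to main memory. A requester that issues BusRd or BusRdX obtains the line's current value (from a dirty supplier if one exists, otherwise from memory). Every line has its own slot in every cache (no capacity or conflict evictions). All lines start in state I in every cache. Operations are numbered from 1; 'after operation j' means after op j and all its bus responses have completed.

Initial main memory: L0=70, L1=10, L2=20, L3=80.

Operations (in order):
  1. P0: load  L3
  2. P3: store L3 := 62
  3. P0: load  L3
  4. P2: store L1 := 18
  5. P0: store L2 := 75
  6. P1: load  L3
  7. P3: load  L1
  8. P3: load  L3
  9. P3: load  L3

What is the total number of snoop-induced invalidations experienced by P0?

1. P0: load  L3  bus=[BusRd]  L3: P0=E P1=I P2=I P3=I  mem[L3]=80
2. P3: store L3 := 62  bus=[BusRdX]  L3: P0=I P1=I P2=I P3=M  mem[L3]=80
3. P0: load  L3  bus=[BusRd]  L3: P0=S P1=I P2=I P3=O  mem[L3]=80
4. P2: store L1 := 18  bus=[BusRdX]  L1: P0=I P1=I P2=M P3=I  mem[L1]=10
5. P0: store L2 := 75  bus=[BusRdX]  L2: P0=M P1=I P2=I P3=I  mem[L2]=20
6. P1: load  L3  bus=[BusRd]  L3: P0=S P1=S P2=I P3=O  mem[L3]=80
7. P3: load  L1  bus=[BusRd]  L1: P0=I P1=I P2=O P3=S  mem[L1]=10
8. P3: load  L3  bus=[-]  L3: P0=S P1=S P2=I P3=O  mem[L3]=80
9. P3: load  L3  bus=[-]  L3: P0=S P1=S P2=I P3=O  mem[L3]=80

invalidations = 1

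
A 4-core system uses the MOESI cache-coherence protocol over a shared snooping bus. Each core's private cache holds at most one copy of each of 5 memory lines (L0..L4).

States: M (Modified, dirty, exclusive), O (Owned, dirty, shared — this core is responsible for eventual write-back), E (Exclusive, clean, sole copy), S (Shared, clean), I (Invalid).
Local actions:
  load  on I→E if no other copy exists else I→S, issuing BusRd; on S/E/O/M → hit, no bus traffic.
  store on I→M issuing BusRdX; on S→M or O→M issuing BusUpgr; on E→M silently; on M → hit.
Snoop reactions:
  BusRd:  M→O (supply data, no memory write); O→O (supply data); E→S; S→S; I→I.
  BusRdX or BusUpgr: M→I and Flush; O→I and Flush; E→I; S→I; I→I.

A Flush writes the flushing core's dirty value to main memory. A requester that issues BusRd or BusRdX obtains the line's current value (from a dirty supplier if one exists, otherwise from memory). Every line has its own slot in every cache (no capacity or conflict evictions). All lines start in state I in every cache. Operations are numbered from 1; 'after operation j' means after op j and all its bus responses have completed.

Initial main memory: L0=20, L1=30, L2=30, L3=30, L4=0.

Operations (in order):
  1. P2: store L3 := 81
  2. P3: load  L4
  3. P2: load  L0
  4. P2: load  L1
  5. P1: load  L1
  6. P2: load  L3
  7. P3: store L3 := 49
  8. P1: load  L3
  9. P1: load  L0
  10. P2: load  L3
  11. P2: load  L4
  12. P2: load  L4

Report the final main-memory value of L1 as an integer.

  op1 P2: store L3 := 81 → I/I/M/I on L3; bus BusRdX; mem=30
  op2 P3: load  L4 → I/I/I/E on L4; bus BusRd; mem=0
  op3 P2: load  L0 → I/I/E/I on L0; bus BusRd; mem=20
  op4 P2: load  L1 → I/I/E/I on L1; bus BusRd; mem=30
  op5 P1: load  L1 → I/S/S/I on L1; bus BusRd; mem=30
  op6 P2: load  L3 → I/I/M/I on L3; bus (none); mem=30
  op7 P3: store L3 := 49 → I/I/I/M on L3; bus BusRdX Flush; mem=81
  op8 P1: load  L3 → I/S/I/O on L3; bus BusRd; mem=81
  op9 P1: load  L0 → I/S/S/I on L0; bus BusRd; mem=20
  op10 P2: load  L3 → I/S/S/O on L3; bus BusRd; mem=81
  op11 P2: load  L4 → I/I/S/S on L4; bus BusRd; mem=0
  op12 P2: load  L4 → I/I/S/S on L4; bus (none); mem=0

memory[L1] = 30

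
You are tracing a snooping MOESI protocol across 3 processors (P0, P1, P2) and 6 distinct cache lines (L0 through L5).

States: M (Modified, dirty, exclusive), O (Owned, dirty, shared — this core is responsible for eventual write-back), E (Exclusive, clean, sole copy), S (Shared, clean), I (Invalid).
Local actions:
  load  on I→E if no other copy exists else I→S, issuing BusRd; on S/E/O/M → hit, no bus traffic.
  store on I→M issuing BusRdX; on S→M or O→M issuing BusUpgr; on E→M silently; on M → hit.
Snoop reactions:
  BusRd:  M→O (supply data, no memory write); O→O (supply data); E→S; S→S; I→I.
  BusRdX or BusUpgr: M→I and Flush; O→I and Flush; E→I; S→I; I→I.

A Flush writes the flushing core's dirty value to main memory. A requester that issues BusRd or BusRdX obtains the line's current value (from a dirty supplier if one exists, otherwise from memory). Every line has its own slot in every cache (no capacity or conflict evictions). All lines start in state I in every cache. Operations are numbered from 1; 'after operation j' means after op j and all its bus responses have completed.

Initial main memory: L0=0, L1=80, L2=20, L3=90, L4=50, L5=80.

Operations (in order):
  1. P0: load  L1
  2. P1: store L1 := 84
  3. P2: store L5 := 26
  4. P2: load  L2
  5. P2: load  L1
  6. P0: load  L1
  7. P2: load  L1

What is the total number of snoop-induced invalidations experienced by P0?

invalidations = 1

[1] P0: load  L1 | P0:E(80), P1:I, P2:I | bus: BusRd
[2] P1: store L1 := 84 | P0:I, P1:M(84), P2:I | bus: BusRdX
[3] P2: store L5 := 26 | P0:I, P1:I, P2:M(26) | bus: BusRdX
[4] P2: load  L2 | P0:I, P1:I, P2:E(20) | bus: BusRd
[5] P2: load  L1 | P0:I, P1:O(84), P2:S(84) | bus: BusRd
[6] P0: load  L1 | P0:S(84), P1:O(84), P2:S(84) | bus: BusRd
[7] P2: load  L1 | P0:S(84), P1:O(84), P2:S(84) | bus: none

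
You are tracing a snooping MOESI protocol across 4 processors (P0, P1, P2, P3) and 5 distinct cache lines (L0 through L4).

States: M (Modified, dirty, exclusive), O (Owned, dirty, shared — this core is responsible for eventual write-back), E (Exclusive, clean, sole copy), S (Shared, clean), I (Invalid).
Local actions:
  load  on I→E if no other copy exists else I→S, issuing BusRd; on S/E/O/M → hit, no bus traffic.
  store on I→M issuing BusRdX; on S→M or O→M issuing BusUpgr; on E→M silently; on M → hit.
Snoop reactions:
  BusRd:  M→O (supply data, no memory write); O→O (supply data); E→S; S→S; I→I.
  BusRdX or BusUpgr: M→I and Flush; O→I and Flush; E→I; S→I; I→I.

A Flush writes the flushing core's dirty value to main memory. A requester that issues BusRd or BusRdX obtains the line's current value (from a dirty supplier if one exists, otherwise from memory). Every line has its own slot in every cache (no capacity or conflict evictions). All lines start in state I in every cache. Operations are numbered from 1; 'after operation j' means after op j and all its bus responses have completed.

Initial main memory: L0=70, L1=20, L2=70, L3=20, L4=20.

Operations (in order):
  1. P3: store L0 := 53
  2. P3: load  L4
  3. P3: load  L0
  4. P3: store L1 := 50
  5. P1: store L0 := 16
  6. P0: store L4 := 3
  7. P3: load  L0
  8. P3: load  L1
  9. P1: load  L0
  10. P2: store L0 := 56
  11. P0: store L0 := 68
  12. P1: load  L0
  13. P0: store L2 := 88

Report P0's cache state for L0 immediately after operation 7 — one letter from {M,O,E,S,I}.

[1] P3: store L0 := 53 | P0:I, P1:I, P2:I, P3:M(53) | bus: BusRdX
[2] P3: load  L4 | P0:I, P1:I, P2:I, P3:E(20) | bus: BusRd
[3] P3: load  L0 | P0:I, P1:I, P2:I, P3:M(53) | bus: none
[4] P3: store L1 := 50 | P0:I, P1:I, P2:I, P3:M(50) | bus: BusRdX
[5] P1: store L0 := 16 | P0:I, P1:M(16), P2:I, P3:I | bus: BusRdX,Flush
[6] P0: store L4 := 3 | P0:M(3), P1:I, P2:I, P3:I | bus: BusRdX
[7] P3: load  L0 | P0:I, P1:O(16), P2:I, P3:S(16) | bus: BusRd
[8] P3: load  L1 | P0:I, P1:I, P2:I, P3:M(50) | bus: none
[9] P1: load  L0 | P0:I, P1:O(16), P2:I, P3:S(16) | bus: none
[10] P2: store L0 := 56 | P0:I, P1:I, P2:M(56), P3:I | bus: BusRdX,Flush
[11] P0: store L0 := 68 | P0:M(68), P1:I, P2:I, P3:I | bus: BusRdX,Flush
[12] P1: load  L0 | P0:O(68), P1:S(68), P2:I, P3:I | bus: BusRd
[13] P0: store L2 := 88 | P0:M(88), P1:I, P2:I, P3:I | bus: BusRdX

state = I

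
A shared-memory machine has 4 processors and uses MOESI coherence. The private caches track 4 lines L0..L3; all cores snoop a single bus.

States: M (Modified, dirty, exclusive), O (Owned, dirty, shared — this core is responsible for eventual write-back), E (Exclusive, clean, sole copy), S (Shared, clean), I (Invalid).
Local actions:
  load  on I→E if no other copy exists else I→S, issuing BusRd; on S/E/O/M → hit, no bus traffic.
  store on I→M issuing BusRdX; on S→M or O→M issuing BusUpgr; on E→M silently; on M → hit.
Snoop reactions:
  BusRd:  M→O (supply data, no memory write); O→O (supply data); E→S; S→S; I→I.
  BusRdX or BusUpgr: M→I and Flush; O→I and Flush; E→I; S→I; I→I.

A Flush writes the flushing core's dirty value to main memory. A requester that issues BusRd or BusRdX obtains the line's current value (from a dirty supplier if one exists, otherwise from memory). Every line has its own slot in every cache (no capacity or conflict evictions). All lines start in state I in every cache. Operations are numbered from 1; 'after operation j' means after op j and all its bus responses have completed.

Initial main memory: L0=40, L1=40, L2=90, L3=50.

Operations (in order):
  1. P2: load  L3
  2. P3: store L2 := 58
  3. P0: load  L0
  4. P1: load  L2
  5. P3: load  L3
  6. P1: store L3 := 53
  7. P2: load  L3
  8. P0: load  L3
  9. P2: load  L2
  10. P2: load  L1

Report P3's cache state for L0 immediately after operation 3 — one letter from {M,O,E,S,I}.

step 1: P2: load  L3  ⟶  IIEI  (L3)  txn=BusRd  M[L3]=50
step 2: P3: store L2 := 58  ⟶  IIIM  (L2)  txn=BusRdX  M[L2]=90
step 3: P0: load  L0  ⟶  EIII  (L0)  txn=BusRd  M[L0]=40
step 4: P1: load  L2  ⟶  ISIO  (L2)  txn=BusRd  M[L2]=90
step 5: P3: load  L3  ⟶  IISS  (L3)  txn=BusRd  M[L3]=50
step 6: P1: store L3 := 53  ⟶  IMII  (L3)  txn=BusRdX  M[L3]=50
step 7: P2: load  L3  ⟶  IOSI  (L3)  txn=BusRd  M[L3]=50
step 8: P0: load  L3  ⟶  SOSI  (L3)  txn=BusRd  M[L3]=50
step 9: P2: load  L2  ⟶  ISSO  (L2)  txn=BusRd  M[L2]=90
step 10: P2: load  L1  ⟶  IIEI  (L1)  txn=BusRd  M[L1]=40

state = I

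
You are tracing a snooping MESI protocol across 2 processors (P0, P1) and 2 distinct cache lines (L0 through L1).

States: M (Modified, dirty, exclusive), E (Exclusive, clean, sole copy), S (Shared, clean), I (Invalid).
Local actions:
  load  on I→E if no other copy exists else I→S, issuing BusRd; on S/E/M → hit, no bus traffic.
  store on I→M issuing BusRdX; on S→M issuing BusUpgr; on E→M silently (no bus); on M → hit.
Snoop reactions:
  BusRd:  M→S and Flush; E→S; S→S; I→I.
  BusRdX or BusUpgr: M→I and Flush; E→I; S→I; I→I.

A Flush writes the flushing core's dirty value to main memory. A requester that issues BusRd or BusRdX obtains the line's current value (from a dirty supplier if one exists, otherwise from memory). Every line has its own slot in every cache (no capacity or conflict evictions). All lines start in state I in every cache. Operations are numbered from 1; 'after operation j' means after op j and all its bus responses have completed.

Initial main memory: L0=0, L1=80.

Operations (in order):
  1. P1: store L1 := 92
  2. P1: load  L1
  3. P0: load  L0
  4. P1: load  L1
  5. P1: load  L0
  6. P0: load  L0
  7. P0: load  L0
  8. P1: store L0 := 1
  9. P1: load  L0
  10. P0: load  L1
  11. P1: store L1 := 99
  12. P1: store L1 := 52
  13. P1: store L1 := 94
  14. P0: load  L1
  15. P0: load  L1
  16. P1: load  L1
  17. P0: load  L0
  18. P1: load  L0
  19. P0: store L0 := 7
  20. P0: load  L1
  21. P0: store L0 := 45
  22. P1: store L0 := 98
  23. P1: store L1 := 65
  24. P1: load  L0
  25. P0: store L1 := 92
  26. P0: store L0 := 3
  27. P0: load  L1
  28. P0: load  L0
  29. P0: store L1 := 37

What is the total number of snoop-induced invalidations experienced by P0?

invalidations = 4

[1] P1: store L1 := 92 | P0:I, P1:M(92) | bus: BusRdX
[2] P1: load  L1 | P0:I, P1:M(92) | bus: none
[3] P0: load  L0 | P0:E(0), P1:I | bus: BusRd
[4] P1: load  L1 | P0:I, P1:M(92) | bus: none
[5] P1: load  L0 | P0:S(0), P1:S(0) | bus: BusRd
[6] P0: load  L0 | P0:S(0), P1:S(0) | bus: none
[7] P0: load  L0 | P0:S(0), P1:S(0) | bus: none
[8] P1: store L0 := 1 | P0:I, P1:M(1) | bus: BusUpgr
[9] P1: load  L0 | P0:I, P1:M(1) | bus: none
[10] P0: load  L1 | P0:S(92), P1:S(92) | bus: BusRd,Flush
[11] P1: store L1 := 99 | P0:I, P1:M(99) | bus: BusUpgr
[12] P1: store L1 := 52 | P0:I, P1:M(52) | bus: none
[13] P1: store L1 := 94 | P0:I, P1:M(94) | bus: none
[14] P0: load  L1 | P0:S(94), P1:S(94) | bus: BusRd,Flush
[15] P0: load  L1 | P0:S(94), P1:S(94) | bus: none
[16] P1: load  L1 | P0:S(94), P1:S(94) | bus: none
[17] P0: load  L0 | P0:S(1), P1:S(1) | bus: BusRd,Flush
[18] P1: load  L0 | P0:S(1), P1:S(1) | bus: none
[19] P0: store L0 := 7 | P0:M(7), P1:I | bus: BusUpgr
[20] P0: load  L1 | P0:S(94), P1:S(94) | bus: none
[21] P0: store L0 := 45 | P0:M(45), P1:I | bus: none
[22] P1: store L0 := 98 | P0:I, P1:M(98) | bus: BusRdX,Flush
[23] P1: store L1 := 65 | P0:I, P1:M(65) | bus: BusUpgr
[24] P1: load  L0 | P0:I, P1:M(98) | bus: none
[25] P0: store L1 := 92 | P0:M(92), P1:I | bus: BusRdX,Flush
[26] P0: store L0 := 3 | P0:M(3), P1:I | bus: BusRdX,Flush
[27] P0: load  L1 | P0:M(92), P1:I | bus: none
[28] P0: load  L0 | P0:M(3), P1:I | bus: none
[29] P0: store L1 := 37 | P0:M(37), P1:I | bus: none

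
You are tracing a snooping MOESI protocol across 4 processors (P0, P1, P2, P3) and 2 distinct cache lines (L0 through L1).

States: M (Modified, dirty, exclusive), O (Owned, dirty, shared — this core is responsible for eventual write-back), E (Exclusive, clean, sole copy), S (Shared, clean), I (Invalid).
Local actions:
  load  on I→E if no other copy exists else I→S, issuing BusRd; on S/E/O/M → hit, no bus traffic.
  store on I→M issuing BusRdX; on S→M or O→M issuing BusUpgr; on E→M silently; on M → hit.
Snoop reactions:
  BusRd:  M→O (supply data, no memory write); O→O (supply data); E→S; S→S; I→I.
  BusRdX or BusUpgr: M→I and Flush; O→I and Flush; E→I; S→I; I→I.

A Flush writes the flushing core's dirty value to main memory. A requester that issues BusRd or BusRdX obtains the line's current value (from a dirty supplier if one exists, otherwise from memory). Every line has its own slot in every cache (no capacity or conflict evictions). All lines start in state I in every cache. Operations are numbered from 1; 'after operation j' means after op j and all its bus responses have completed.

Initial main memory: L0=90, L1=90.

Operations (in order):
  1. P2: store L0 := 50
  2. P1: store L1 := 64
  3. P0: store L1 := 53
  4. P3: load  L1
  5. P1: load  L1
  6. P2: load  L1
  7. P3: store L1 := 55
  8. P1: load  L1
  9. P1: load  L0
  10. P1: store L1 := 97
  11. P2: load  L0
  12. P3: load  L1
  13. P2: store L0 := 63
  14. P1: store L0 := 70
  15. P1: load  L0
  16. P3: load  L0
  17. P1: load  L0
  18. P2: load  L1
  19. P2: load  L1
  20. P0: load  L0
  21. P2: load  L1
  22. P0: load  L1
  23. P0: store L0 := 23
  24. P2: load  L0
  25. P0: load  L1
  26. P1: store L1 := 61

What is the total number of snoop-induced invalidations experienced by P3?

invalidations = 3

  op1 P2: store L0 := 50 → I/I/M/I on L0; bus BusRdX; mem=90
  op2 P1: store L1 := 64 → I/M/I/I on L1; bus BusRdX; mem=90
  op3 P0: store L1 := 53 → M/I/I/I on L1; bus BusRdX Flush; mem=64
  op4 P3: load  L1 → O/I/I/S on L1; bus BusRd; mem=64
  op5 P1: load  L1 → O/S/I/S on L1; bus BusRd; mem=64
  op6 P2: load  L1 → O/S/S/S on L1; bus BusRd; mem=64
  op7 P3: store L1 := 55 → I/I/I/M on L1; bus BusUpgr Flush; mem=53
  op8 P1: load  L1 → I/S/I/O on L1; bus BusRd; mem=53
  op9 P1: load  L0 → I/S/O/I on L0; bus BusRd; mem=90
  op10 P1: store L1 := 97 → I/M/I/I on L1; bus BusUpgr Flush; mem=55
  op11 P2: load  L0 → I/S/O/I on L0; bus (none); mem=90
  op12 P3: load  L1 → I/O/I/S on L1; bus BusRd; mem=55
  op13 P2: store L0 := 63 → I/I/M/I on L0; bus BusUpgr; mem=90
  op14 P1: store L0 := 70 → I/M/I/I on L0; bus BusRdX Flush; mem=63
  op15 P1: load  L0 → I/M/I/I on L0; bus (none); mem=63
  op16 P3: load  L0 → I/O/I/S on L0; bus BusRd; mem=63
  op17 P1: load  L0 → I/O/I/S on L0; bus (none); mem=63
  op18 P2: load  L1 → I/O/S/S on L1; bus BusRd; mem=55
  op19 P2: load  L1 → I/O/S/S on L1; bus (none); mem=55
  op20 P0: load  L0 → S/O/I/S on L0; bus BusRd; mem=63
  op21 P2: load  L1 → I/O/S/S on L1; bus (none); mem=55
  op22 P0: load  L1 → S/O/S/S on L1; bus BusRd; mem=55
  op23 P0: store L0 := 23 → M/I/I/I on L0; bus BusUpgr Flush; mem=70
  op24 P2: load  L0 → O/I/S/I on L0; bus BusRd; mem=70
  op25 P0: load  L1 → S/O/S/S on L1; bus (none); mem=55
  op26 P1: store L1 := 61 → I/M/I/I on L1; bus BusUpgr; mem=55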